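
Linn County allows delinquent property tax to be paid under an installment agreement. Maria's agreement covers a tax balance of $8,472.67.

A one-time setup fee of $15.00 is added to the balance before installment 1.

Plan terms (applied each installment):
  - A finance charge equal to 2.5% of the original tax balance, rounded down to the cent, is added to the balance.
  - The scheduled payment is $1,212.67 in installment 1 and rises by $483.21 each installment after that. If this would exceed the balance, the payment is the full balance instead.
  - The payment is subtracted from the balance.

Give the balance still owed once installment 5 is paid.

Installment 1: $8,487.67 +$211.81 interest = $8,699.48; pay $1,212.67 → $7,486.81
Installment 2: $7,486.81 +$211.81 interest = $7,698.62; pay $1,695.88 → $6,002.74
Installment 3: $6,002.74 +$211.81 interest = $6,214.55; pay $2,179.09 → $4,035.46
Installment 4: $4,035.46 +$211.81 interest = $4,247.27; pay $2,662.30 → $1,584.97
Installment 5: $1,584.97 +$211.81 interest = $1,796.78; pay $1,796.78 → $0.00

$0.00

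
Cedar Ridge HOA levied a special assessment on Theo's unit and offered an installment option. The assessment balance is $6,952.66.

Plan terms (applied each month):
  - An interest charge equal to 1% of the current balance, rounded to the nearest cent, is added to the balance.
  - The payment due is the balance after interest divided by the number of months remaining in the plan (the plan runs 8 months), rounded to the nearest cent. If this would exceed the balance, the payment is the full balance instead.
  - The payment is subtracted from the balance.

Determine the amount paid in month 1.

Month 1: $6,952.66 +$69.53 interest = $7,022.19; pay $877.77 → $6,144.42

$877.77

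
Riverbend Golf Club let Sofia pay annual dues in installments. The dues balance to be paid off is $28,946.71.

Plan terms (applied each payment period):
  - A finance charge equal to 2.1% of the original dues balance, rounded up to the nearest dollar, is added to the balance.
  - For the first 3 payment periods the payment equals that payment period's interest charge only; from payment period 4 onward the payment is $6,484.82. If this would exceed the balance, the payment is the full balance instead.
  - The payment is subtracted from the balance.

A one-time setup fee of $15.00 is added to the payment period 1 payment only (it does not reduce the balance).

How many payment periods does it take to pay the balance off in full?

# | Opening | Interest | Payment | Fee | End bal
1 | $28,946.71 | $608.00 | $608.00 | $15.00 | $28,946.71
2 | $28,946.71 | $608.00 | $608.00 | — | $28,946.71
3 | $28,946.71 | $608.00 | $608.00 | — | $28,946.71
4 | $28,946.71 | $608.00 | $6,484.82 | — | $23,069.89
5 | $23,069.89 | $608.00 | $6,484.82 | — | $17,193.07
6 | $17,193.07 | $608.00 | $6,484.82 | — | $11,316.25
7 | $11,316.25 | $608.00 | $6,484.82 | — | $5,439.43
8 | $5,439.43 | $608.00 | $6,047.43 | — | $0.00
Balance reaches $0.00 in payment period 8.

8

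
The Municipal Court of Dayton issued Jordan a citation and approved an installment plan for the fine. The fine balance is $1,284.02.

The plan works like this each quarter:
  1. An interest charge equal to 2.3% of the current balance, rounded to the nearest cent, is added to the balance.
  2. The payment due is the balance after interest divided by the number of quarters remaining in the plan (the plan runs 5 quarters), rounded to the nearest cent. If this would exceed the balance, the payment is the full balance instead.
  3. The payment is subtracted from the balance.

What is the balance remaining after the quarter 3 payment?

$549.87

# | Opening | Interest | Payment | End bal
1 | $1,284.02 | $29.53 | $262.71 | $1,050.84
2 | $1,050.84 | $24.17 | $268.75 | $806.26
3 | $806.26 | $18.54 | $274.93 | $549.87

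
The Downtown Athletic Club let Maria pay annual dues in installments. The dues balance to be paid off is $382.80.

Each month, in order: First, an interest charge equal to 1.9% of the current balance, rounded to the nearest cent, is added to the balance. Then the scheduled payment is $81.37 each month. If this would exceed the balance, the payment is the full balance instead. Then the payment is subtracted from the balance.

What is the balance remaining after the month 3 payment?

$156.26

# | Opening | Interest | Payment | End bal
1 | $382.80 | $7.27 | $81.37 | $308.70
2 | $308.70 | $5.87 | $81.37 | $233.20
3 | $233.20 | $4.43 | $81.37 | $156.26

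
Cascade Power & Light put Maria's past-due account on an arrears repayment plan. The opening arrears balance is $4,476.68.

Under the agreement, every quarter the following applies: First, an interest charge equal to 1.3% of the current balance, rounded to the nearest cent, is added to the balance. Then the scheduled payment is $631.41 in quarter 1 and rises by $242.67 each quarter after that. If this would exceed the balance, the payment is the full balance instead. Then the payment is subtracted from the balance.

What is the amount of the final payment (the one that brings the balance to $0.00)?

$678.76

# | Opening | Interest | Payment | End bal
1 | $4,476.68 | $58.20 | $631.41 | $3,903.47
2 | $3,903.47 | $50.75 | $874.08 | $3,080.14
3 | $3,080.14 | $40.04 | $1,116.75 | $2,003.43
4 | $2,003.43 | $26.04 | $1,359.42 | $670.05
5 | $670.05 | $8.71 | $678.76 | $0.00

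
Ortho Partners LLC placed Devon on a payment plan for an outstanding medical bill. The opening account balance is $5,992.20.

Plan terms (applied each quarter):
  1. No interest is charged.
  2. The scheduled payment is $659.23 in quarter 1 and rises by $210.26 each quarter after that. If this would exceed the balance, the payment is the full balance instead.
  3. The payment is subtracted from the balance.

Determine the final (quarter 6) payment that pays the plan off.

# | Opening | Payment | End bal
1 | $5,992.20 | $659.23 | $5,332.97
2 | $5,332.97 | $869.49 | $4,463.48
3 | $4,463.48 | $1,079.75 | $3,383.73
4 | $3,383.73 | $1,290.01 | $2,093.72
5 | $2,093.72 | $1,500.27 | $593.45
6 | $593.45 | $593.45 | $0.00

$593.45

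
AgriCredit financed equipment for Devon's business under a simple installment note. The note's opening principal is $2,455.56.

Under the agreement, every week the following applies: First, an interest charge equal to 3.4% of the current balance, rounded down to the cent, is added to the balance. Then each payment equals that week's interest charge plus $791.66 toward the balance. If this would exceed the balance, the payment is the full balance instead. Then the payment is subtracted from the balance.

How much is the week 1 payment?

$875.14

Week 1: $2,455.56 +$83.48 interest = $2,539.04; pay $875.14 → $1,663.90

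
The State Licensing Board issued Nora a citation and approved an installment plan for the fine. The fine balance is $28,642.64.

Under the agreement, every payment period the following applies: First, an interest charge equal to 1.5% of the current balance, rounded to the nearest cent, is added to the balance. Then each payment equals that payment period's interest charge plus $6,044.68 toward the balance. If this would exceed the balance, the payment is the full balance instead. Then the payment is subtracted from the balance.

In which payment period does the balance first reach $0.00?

Payment period 1: $28,642.64 +$429.64 interest = $29,072.28; pay $6,474.32 → $22,597.96
Payment period 2: $22,597.96 +$338.97 interest = $22,936.93; pay $6,383.65 → $16,553.28
Payment period 3: $16,553.28 +$248.30 interest = $16,801.58; pay $6,292.98 → $10,508.60
Payment period 4: $10,508.60 +$157.63 interest = $10,666.23; pay $6,202.31 → $4,463.92
Payment period 5: $4,463.92 +$66.96 interest = $4,530.88; pay $4,530.88 → $0.00
Balance reaches $0.00 in payment period 5.

5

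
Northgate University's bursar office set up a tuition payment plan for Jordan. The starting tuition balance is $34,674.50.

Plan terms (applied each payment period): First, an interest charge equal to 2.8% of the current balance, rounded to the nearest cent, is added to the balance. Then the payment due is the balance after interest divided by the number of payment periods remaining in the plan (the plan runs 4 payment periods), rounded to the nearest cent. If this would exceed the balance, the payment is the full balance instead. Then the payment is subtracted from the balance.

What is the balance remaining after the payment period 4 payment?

$0.00

Payment period 1: $34,674.50 +$970.89 interest = $35,645.39; pay $8,911.35 → $26,734.04
Payment period 2: $26,734.04 +$748.55 interest = $27,482.59; pay $9,160.86 → $18,321.73
Payment period 3: $18,321.73 +$513.01 interest = $18,834.74; pay $9,417.37 → $9,417.37
Payment period 4: $9,417.37 +$263.69 interest = $9,681.06; pay $9,681.06 → $0.00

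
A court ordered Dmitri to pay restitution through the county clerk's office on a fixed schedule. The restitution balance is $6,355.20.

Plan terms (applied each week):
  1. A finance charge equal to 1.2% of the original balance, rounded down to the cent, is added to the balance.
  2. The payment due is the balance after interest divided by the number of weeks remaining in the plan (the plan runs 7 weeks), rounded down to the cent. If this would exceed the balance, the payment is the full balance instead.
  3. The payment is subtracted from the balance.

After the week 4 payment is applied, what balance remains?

$2,897.43

# | Opening | Interest | Payment | End bal
1 | $6,355.20 | $76.26 | $918.78 | $5,512.68
2 | $5,512.68 | $76.26 | $931.49 | $4,657.45
3 | $4,657.45 | $76.26 | $946.74 | $3,786.97
4 | $3,786.97 | $76.26 | $965.80 | $2,897.43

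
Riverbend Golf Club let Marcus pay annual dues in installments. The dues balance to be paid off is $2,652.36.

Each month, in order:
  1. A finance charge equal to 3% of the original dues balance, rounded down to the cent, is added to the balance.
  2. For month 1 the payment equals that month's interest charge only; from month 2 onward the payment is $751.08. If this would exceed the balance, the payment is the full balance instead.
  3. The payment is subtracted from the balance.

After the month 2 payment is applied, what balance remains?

# | Opening | Interest | Payment | End bal
1 | $2,652.36 | $79.57 | $79.57 | $2,652.36
2 | $2,652.36 | $79.57 | $751.08 | $1,980.85

$1,980.85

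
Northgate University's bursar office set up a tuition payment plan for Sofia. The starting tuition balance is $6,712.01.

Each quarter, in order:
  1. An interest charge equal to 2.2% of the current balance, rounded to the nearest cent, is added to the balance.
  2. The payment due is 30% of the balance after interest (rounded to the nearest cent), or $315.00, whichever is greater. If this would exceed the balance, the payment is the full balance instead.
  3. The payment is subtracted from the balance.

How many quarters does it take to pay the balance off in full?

9

# | Opening | Interest | Payment | End bal
1 | $6,712.01 | $147.66 | $2,057.90 | $4,801.77
2 | $4,801.77 | $105.64 | $1,472.22 | $3,435.19
3 | $3,435.19 | $75.57 | $1,053.23 | $2,457.53
4 | $2,457.53 | $54.07 | $753.48 | $1,758.12
5 | $1,758.12 | $38.68 | $539.04 | $1,257.76
6 | $1,257.76 | $27.67 | $385.63 | $899.80
7 | $899.80 | $19.80 | $315.00 | $604.60
8 | $604.60 | $13.30 | $315.00 | $302.90
9 | $302.90 | $6.66 | $309.56 | $0.00
Balance reaches $0.00 in quarter 9.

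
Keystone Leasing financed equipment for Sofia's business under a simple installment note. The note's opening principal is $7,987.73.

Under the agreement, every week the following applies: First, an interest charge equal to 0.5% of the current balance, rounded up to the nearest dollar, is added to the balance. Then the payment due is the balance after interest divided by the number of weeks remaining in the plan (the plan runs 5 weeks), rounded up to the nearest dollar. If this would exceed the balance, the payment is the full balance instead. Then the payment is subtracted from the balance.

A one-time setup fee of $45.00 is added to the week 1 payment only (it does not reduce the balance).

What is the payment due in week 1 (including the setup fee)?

$1,651.00

Week 1: opening $7,987.73; interest $40.00 → $8,027.73; payment $1,606.00 (+ $45.00 fee); balance $6,421.73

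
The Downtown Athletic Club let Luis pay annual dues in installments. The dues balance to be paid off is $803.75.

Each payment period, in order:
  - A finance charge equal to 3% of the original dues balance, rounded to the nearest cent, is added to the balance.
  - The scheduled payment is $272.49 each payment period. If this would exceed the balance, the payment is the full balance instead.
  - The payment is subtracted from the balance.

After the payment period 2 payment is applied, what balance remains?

Payment period 1: $803.75 +$24.11 interest = $827.86; pay $272.49 → $555.37
Payment period 2: $555.37 +$24.11 interest = $579.48; pay $272.49 → $306.99

$306.99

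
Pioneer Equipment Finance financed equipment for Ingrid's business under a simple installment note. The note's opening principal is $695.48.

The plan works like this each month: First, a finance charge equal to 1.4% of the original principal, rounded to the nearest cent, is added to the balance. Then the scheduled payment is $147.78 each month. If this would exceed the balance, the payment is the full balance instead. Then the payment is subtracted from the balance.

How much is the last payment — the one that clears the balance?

Month 1: $695.48 +$9.74 interest = $705.22; pay $147.78 → $557.44
Month 2: $557.44 +$9.74 interest = $567.18; pay $147.78 → $419.40
Month 3: $419.40 +$9.74 interest = $429.14; pay $147.78 → $281.36
Month 4: $281.36 +$9.74 interest = $291.10; pay $147.78 → $143.32
Month 5: $143.32 +$9.74 interest = $153.06; pay $147.78 → $5.28
Month 6: $5.28 +$9.74 interest = $15.02; pay $15.02 → $0.00

$15.02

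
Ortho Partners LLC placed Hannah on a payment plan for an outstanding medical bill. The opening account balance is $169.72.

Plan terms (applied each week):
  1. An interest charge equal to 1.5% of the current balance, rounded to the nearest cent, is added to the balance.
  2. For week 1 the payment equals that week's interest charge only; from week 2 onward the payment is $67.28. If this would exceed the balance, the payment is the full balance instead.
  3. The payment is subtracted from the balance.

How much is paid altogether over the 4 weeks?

Week 1: opening $169.72; interest $2.55 → $172.27; payment $2.55; balance $169.72
Week 2: opening $169.72; interest $2.55 → $172.27; payment $67.28; balance $104.99
Week 3: opening $104.99; interest $1.57 → $106.56; payment $67.28; balance $39.28
Week 4: opening $39.28; interest $0.59 → $39.87; payment $39.87; balance $0.00
Total paid: $176.98

$176.98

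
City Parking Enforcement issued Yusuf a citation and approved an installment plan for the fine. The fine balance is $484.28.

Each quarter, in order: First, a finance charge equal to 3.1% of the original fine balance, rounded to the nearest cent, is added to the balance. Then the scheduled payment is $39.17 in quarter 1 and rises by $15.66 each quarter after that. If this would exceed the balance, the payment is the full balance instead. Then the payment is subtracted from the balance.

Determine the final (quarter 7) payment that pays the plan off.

$119.43

# | Opening | Interest | Payment | End bal
1 | $484.28 | $15.01 | $39.17 | $460.12
2 | $460.12 | $15.01 | $54.83 | $420.30
3 | $420.30 | $15.01 | $70.49 | $364.82
4 | $364.82 | $15.01 | $86.15 | $293.68
5 | $293.68 | $15.01 | $101.81 | $206.88
6 | $206.88 | $15.01 | $117.47 | $104.42
7 | $104.42 | $15.01 | $119.43 | $0.00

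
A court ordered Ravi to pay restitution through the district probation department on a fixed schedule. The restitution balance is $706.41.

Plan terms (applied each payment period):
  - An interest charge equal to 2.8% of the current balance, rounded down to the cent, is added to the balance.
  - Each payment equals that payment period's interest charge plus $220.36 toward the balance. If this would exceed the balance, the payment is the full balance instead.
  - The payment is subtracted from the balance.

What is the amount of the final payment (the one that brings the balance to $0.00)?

$46.59

Payment period 1: opening $706.41; interest $19.77 → $726.18; payment $240.13; balance $486.05
Payment period 2: opening $486.05; interest $13.60 → $499.65; payment $233.96; balance $265.69
Payment period 3: opening $265.69; interest $7.43 → $273.12; payment $227.79; balance $45.33
Payment period 4: opening $45.33; interest $1.26 → $46.59; payment $46.59; balance $0.00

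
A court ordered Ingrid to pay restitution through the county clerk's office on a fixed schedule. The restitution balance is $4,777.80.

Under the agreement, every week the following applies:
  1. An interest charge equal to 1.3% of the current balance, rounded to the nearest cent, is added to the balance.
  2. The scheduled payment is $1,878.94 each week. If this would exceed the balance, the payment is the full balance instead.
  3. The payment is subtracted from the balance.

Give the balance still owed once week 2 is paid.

Week 1: opening $4,777.80; interest $62.11 → $4,839.91; payment $1,878.94; balance $2,960.97
Week 2: opening $2,960.97; interest $38.49 → $2,999.46; payment $1,878.94; balance $1,120.52

$1,120.52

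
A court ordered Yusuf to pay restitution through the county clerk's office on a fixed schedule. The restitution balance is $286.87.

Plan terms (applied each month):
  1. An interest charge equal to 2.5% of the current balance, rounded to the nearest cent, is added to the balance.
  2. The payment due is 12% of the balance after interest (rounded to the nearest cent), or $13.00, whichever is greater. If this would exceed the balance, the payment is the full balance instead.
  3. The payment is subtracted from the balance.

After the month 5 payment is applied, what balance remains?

# | Opening | Interest | Payment | End bal
1 | $286.87 | $7.17 | $35.28 | $258.76
2 | $258.76 | $6.47 | $31.83 | $233.40
3 | $233.40 | $5.84 | $28.71 | $210.53
4 | $210.53 | $5.26 | $25.89 | $189.90
5 | $189.90 | $4.75 | $23.36 | $171.29

$171.29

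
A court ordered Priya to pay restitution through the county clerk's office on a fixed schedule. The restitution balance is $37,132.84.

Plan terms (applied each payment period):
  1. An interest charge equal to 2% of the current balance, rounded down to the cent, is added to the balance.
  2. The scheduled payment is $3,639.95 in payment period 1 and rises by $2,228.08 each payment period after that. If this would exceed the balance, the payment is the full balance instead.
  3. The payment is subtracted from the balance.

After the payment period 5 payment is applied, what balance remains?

$0.00

Payment period 1: $37,132.84 +$742.65 interest = $37,875.49; pay $3,639.95 → $34,235.54
Payment period 2: $34,235.54 +$684.71 interest = $34,920.25; pay $5,868.03 → $29,052.22
Payment period 3: $29,052.22 +$581.04 interest = $29,633.26; pay $8,096.11 → $21,537.15
Payment period 4: $21,537.15 +$430.74 interest = $21,967.89; pay $10,324.19 → $11,643.70
Payment period 5: $11,643.70 +$232.87 interest = $11,876.57; pay $11,876.57 → $0.00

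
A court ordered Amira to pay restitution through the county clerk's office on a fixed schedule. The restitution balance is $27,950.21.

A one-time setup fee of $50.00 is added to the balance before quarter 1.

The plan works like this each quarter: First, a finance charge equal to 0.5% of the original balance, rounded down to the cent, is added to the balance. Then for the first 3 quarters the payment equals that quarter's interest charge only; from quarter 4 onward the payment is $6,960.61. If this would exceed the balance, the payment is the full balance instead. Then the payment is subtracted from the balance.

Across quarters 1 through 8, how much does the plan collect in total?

Quarter 1: opening $28,000.21; interest $139.75 → $28,139.96; payment $139.75; balance $28,000.21
Quarter 2: opening $28,000.21; interest $139.75 → $28,139.96; payment $139.75; balance $28,000.21
Quarter 3: opening $28,000.21; interest $139.75 → $28,139.96; payment $139.75; balance $28,000.21
Quarter 4: opening $28,000.21; interest $139.75 → $28,139.96; payment $6,960.61; balance $21,179.35
Quarter 5: opening $21,179.35; interest $139.75 → $21,319.10; payment $6,960.61; balance $14,358.49
Quarter 6: opening $14,358.49; interest $139.75 → $14,498.24; payment $6,960.61; balance $7,537.63
Quarter 7: opening $7,537.63; interest $139.75 → $7,677.38; payment $6,960.61; balance $716.77
Quarter 8: opening $716.77; interest $139.75 → $856.52; payment $856.52; balance $0.00
Total paid: $29,118.21

$29,118.21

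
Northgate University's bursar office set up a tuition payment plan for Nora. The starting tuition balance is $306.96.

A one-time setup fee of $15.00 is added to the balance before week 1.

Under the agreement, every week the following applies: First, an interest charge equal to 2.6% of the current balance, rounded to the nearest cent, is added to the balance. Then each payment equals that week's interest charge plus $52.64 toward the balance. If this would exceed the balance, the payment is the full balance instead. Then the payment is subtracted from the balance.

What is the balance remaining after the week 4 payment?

$111.40

Week 1: $321.96 +$8.37 interest = $330.33; pay $61.01 → $269.32
Week 2: $269.32 +$7.00 interest = $276.32; pay $59.64 → $216.68
Week 3: $216.68 +$5.63 interest = $222.31; pay $58.27 → $164.04
Week 4: $164.04 +$4.27 interest = $168.31; pay $56.91 → $111.40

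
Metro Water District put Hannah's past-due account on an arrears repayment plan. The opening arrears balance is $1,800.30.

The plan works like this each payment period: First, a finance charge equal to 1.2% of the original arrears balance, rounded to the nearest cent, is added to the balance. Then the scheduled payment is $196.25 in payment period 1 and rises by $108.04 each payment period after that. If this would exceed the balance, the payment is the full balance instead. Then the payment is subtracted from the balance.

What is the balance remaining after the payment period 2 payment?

$1,342.96

Payment period 1: opening $1,800.30; interest $21.60 → $1,821.90; payment $196.25; balance $1,625.65
Payment period 2: opening $1,625.65; interest $21.60 → $1,647.25; payment $304.29; balance $1,342.96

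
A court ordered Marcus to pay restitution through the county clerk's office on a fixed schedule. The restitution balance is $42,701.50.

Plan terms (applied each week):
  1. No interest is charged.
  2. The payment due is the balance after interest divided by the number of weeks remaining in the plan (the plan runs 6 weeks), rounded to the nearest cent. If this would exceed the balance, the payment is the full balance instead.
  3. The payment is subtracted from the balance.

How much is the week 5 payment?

Week 1: opening $42,701.50; payment $7,116.92; balance $35,584.58
Week 2: opening $35,584.58; payment $7,116.92; balance $28,467.66
Week 3: opening $28,467.66; payment $7,116.92; balance $21,350.74
Week 4: opening $21,350.74; payment $7,116.91; balance $14,233.83
Week 5: opening $14,233.83; payment $7,116.92; balance $7,116.91

$7,116.92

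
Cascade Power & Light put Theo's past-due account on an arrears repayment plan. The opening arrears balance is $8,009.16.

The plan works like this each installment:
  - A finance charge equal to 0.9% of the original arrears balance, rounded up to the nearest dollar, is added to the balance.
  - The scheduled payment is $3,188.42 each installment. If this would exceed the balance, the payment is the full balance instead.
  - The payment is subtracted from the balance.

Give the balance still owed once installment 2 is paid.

$1,778.32

# | Opening | Interest | Payment | End bal
1 | $8,009.16 | $73.00 | $3,188.42 | $4,893.74
2 | $4,893.74 | $73.00 | $3,188.42 | $1,778.32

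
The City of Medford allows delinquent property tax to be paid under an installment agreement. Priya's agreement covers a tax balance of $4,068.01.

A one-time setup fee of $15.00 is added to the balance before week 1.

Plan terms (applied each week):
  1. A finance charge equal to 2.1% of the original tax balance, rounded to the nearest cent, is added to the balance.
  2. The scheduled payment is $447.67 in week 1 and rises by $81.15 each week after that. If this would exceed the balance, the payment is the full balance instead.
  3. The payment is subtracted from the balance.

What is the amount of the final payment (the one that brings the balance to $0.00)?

$777.75

# | Opening | Interest | Payment | End bal
1 | $4,083.01 | $85.43 | $447.67 | $3,720.77
2 | $3,720.77 | $85.43 | $528.82 | $3,277.38
3 | $3,277.38 | $85.43 | $609.97 | $2,752.84
4 | $2,752.84 | $85.43 | $691.12 | $2,147.15
5 | $2,147.15 | $85.43 | $772.27 | $1,460.31
6 | $1,460.31 | $85.43 | $853.42 | $692.32
7 | $692.32 | $85.43 | $777.75 | $0.00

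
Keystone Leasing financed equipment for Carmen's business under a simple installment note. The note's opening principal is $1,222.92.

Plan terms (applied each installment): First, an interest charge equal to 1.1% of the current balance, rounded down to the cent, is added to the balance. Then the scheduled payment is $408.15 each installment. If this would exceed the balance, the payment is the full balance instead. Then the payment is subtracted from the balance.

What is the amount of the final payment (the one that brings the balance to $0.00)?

Installment 1: opening $1,222.92; interest $13.45 → $1,236.37; payment $408.15; balance $828.22
Installment 2: opening $828.22; interest $9.11 → $837.33; payment $408.15; balance $429.18
Installment 3: opening $429.18; interest $4.72 → $433.90; payment $408.15; balance $25.75
Installment 4: opening $25.75; interest $0.28 → $26.03; payment $26.03; balance $0.00

$26.03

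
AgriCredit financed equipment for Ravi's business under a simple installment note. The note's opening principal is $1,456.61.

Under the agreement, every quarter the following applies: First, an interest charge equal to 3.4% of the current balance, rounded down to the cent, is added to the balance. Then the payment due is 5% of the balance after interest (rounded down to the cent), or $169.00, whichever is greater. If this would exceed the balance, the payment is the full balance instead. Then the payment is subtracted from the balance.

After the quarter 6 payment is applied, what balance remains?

# | Opening | Interest | Payment | End bal
1 | $1,456.61 | $49.52 | $169.00 | $1,337.13
2 | $1,337.13 | $45.46 | $169.00 | $1,213.59
3 | $1,213.59 | $41.26 | $169.00 | $1,085.85
4 | $1,085.85 | $36.91 | $169.00 | $953.76
5 | $953.76 | $32.42 | $169.00 | $817.18
6 | $817.18 | $27.78 | $169.00 | $675.96

$675.96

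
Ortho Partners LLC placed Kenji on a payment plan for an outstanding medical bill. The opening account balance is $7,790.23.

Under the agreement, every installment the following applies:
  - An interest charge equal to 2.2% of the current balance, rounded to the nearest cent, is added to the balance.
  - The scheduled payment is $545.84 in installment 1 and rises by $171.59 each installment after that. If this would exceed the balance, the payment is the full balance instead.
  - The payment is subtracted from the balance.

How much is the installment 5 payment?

# | Opening | Interest | Payment | End bal
1 | $7,790.23 | $171.39 | $545.84 | $7,415.78
2 | $7,415.78 | $163.15 | $717.43 | $6,861.50
3 | $6,861.50 | $150.95 | $889.02 | $6,123.43
4 | $6,123.43 | $134.72 | $1,060.61 | $5,197.54
5 | $5,197.54 | $114.35 | $1,232.20 | $4,079.69

$1,232.20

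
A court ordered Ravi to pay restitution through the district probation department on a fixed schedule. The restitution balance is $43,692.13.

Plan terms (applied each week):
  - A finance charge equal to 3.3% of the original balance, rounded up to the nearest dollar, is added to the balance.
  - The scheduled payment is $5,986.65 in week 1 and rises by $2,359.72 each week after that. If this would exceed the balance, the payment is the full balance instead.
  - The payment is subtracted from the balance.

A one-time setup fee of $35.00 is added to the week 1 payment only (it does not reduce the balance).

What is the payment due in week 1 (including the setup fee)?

$6,021.65

# | Opening | Interest | Payment | Fee | End bal
1 | $43,692.13 | $1,442.00 | $5,986.65 | $35.00 | $39,147.48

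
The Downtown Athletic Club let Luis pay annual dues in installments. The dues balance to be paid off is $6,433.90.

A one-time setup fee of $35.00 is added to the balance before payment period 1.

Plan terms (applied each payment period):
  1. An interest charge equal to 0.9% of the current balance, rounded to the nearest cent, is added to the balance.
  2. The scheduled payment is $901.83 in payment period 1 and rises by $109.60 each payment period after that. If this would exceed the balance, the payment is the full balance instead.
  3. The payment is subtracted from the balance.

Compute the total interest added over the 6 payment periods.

$214.19

Payment period 1: opening $6,468.90; interest $58.22 → $6,527.12; payment $901.83; balance $5,625.29
Payment period 2: opening $5,625.29; interest $50.63 → $5,675.92; payment $1,011.43; balance $4,664.49
Payment period 3: opening $4,664.49; interest $41.98 → $4,706.47; payment $1,121.03; balance $3,585.44
Payment period 4: opening $3,585.44; interest $32.27 → $3,617.71; payment $1,230.63; balance $2,387.08
Payment period 5: opening $2,387.08; interest $21.48 → $2,408.56; payment $1,340.23; balance $1,068.33
Payment period 6: opening $1,068.33; interest $9.61 → $1,077.94; payment $1,077.94; balance $0.00
Total interest: $58.22 + $50.63 + $41.98 + $32.27 + $21.48 + $9.61 = $214.19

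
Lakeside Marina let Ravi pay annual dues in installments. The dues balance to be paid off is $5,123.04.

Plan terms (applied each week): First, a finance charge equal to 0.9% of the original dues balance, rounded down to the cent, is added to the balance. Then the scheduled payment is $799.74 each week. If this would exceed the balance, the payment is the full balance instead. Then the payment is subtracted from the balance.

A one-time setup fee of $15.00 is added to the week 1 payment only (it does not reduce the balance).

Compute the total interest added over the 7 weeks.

$322.70

Week 1: opening $5,123.04; interest $46.10 → $5,169.14; payment $799.74 (+ $15.00 fee); balance $4,369.40
Week 2: opening $4,369.40; interest $46.10 → $4,415.50; payment $799.74; balance $3,615.76
Week 3: opening $3,615.76; interest $46.10 → $3,661.86; payment $799.74; balance $2,862.12
Week 4: opening $2,862.12; interest $46.10 → $2,908.22; payment $799.74; balance $2,108.48
Week 5: opening $2,108.48; interest $46.10 → $2,154.58; payment $799.74; balance $1,354.84
Week 6: opening $1,354.84; interest $46.10 → $1,400.94; payment $799.74; balance $601.20
Week 7: opening $601.20; interest $46.10 → $647.30; payment $647.30; balance $0.00
Total interest: $46.10 + $46.10 + $46.10 + $46.10 + $46.10 + $46.10 + $46.10 = $322.70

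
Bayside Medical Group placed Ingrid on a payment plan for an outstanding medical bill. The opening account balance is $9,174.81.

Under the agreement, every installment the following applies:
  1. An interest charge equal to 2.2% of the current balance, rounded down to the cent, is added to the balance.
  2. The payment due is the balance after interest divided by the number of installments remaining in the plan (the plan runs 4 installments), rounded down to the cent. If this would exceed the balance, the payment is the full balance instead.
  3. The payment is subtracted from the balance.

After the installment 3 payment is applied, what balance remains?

$2,448.44

Installment 1: $9,174.81 +$201.84 interest = $9,376.65; pay $2,344.16 → $7,032.49
Installment 2: $7,032.49 +$154.71 interest = $7,187.20; pay $2,395.73 → $4,791.47
Installment 3: $4,791.47 +$105.41 interest = $4,896.88; pay $2,448.44 → $2,448.44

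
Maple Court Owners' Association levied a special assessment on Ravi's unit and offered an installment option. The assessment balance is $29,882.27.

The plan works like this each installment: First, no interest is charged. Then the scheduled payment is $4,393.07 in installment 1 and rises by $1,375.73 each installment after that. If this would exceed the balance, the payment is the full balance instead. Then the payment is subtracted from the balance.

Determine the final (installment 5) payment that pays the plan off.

Installment 1: $29,882.27 − $4,393.07 → $25,489.20
Installment 2: $25,489.20 − $5,768.80 → $19,720.40
Installment 3: $19,720.40 − $7,144.53 → $12,575.87
Installment 4: $12,575.87 − $8,520.26 → $4,055.61
Installment 5: $4,055.61 − $4,055.61 → $0.00

$4,055.61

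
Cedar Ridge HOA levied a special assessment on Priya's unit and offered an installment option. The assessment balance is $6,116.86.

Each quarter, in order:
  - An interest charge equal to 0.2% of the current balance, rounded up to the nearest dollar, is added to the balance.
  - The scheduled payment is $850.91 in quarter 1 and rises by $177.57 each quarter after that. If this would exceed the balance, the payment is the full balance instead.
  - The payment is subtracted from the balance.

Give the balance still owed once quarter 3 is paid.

Quarter 1: opening $6,116.86; interest $13.00 → $6,129.86; payment $850.91; balance $5,278.95
Quarter 2: opening $5,278.95; interest $11.00 → $5,289.95; payment $1,028.48; balance $4,261.47
Quarter 3: opening $4,261.47; interest $9.00 → $4,270.47; payment $1,206.05; balance $3,064.42

$3,064.42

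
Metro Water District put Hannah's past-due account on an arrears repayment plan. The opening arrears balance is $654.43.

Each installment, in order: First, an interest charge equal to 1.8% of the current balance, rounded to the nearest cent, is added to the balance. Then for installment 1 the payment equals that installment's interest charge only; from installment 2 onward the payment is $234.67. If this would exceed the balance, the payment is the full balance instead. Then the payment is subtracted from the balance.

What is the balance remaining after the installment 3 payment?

Installment 1: opening $654.43; interest $11.78 → $666.21; payment $11.78; balance $654.43
Installment 2: opening $654.43; interest $11.78 → $666.21; payment $234.67; balance $431.54
Installment 3: opening $431.54; interest $7.77 → $439.31; payment $234.67; balance $204.64

$204.64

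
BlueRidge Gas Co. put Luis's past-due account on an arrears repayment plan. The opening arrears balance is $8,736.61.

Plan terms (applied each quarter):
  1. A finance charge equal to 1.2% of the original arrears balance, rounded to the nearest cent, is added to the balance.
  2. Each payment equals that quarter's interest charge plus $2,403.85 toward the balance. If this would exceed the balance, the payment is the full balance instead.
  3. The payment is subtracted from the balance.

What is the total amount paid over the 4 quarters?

$9,155.97

Quarter 1: opening $8,736.61; interest $104.84 → $8,841.45; payment $2,508.69; balance $6,332.76
Quarter 2: opening $6,332.76; interest $104.84 → $6,437.60; payment $2,508.69; balance $3,928.91
Quarter 3: opening $3,928.91; interest $104.84 → $4,033.75; payment $2,508.69; balance $1,525.06
Quarter 4: opening $1,525.06; interest $104.84 → $1,629.90; payment $1,629.90; balance $0.00
Total paid: $9,155.97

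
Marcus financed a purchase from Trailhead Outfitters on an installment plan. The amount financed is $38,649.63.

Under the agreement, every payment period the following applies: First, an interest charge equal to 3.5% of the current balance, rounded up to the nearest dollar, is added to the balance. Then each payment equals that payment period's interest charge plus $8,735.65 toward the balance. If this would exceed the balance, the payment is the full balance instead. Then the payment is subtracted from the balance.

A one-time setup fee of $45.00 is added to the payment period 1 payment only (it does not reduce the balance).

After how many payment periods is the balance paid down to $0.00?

# | Opening | Interest | Payment | Fee | End bal
1 | $38,649.63 | $1,353.00 | $10,088.65 | $45.00 | $29,913.98
2 | $29,913.98 | $1,047.00 | $9,782.65 | — | $21,178.33
3 | $21,178.33 | $742.00 | $9,477.65 | — | $12,442.68
4 | $12,442.68 | $436.00 | $9,171.65 | — | $3,707.03
5 | $3,707.03 | $130.00 | $3,837.03 | — | $0.00
Balance reaches $0.00 in payment period 5.

5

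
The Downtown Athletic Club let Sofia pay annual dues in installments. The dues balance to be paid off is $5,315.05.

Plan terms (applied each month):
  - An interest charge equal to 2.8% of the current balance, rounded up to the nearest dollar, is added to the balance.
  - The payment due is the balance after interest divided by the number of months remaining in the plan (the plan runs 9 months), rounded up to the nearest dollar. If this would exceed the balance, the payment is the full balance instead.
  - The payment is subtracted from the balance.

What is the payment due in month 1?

# | Opening | Interest | Payment | End bal
1 | $5,315.05 | $149.00 | $608.00 | $4,856.05

$608.00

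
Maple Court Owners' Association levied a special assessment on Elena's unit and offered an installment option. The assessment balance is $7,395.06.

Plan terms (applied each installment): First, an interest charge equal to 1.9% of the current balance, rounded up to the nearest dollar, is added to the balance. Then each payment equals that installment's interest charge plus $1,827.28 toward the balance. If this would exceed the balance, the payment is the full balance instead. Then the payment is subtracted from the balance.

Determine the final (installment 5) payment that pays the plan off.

Installment 1: $7,395.06 +$141.00 interest = $7,536.06; pay $1,968.28 → $5,567.78
Installment 2: $5,567.78 +$106.00 interest = $5,673.78; pay $1,933.28 → $3,740.50
Installment 3: $3,740.50 +$72.00 interest = $3,812.50; pay $1,899.28 → $1,913.22
Installment 4: $1,913.22 +$37.00 interest = $1,950.22; pay $1,864.28 → $85.94
Installment 5: $85.94 +$2.00 interest = $87.94; pay $87.94 → $0.00

$87.94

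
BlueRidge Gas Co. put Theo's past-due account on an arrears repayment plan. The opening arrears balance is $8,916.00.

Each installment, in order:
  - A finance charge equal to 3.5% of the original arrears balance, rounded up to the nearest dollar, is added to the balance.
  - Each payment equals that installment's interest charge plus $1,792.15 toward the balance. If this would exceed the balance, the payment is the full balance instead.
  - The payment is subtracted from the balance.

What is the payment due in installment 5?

Installment 1: $8,916.00 +$313.00 interest = $9,229.00; pay $2,105.15 → $7,123.85
Installment 2: $7,123.85 +$313.00 interest = $7,436.85; pay $2,105.15 → $5,331.70
Installment 3: $5,331.70 +$313.00 interest = $5,644.70; pay $2,105.15 → $3,539.55
Installment 4: $3,539.55 +$313.00 interest = $3,852.55; pay $2,105.15 → $1,747.40
Installment 5: $1,747.40 +$313.00 interest = $2,060.40; pay $2,060.40 → $0.00

$2,060.40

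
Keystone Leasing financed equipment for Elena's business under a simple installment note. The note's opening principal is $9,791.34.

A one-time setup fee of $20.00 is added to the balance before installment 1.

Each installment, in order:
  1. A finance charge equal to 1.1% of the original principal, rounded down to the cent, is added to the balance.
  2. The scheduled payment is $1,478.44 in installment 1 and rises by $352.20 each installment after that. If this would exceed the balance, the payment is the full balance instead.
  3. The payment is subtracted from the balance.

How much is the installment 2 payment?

Installment 1: opening $9,811.34; interest $107.70 → $9,919.04; payment $1,478.44; balance $8,440.60
Installment 2: opening $8,440.60; interest $107.70 → $8,548.30; payment $1,830.64; balance $6,717.66

$1,830.64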